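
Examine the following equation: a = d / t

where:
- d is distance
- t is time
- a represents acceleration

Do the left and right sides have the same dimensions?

No

d (distance) has dimensions [L].
t (time) has dimensions [T].
a (acceleration) has dimensions [L T^-2].

Left side: [L T^-2]
Right side: [L T^-1]

The two sides have different dimensions, so the equation is NOT dimensionally consistent.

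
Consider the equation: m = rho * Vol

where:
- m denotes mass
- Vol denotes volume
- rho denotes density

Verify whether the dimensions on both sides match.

Yes

m (mass) has dimensions [M].
Vol (volume) has dimensions [L^3].
rho (density) has dimensions [L^-3 M].

Left side: [M]
Right side: [M]

Both sides have the same dimensions, so the equation is dimensionally consistent.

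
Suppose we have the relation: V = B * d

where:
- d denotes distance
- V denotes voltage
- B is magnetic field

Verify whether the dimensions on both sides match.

No

d (distance) has dimensions [L].
V (voltage) has dimensions [I^-1 L^2 M T^-3].
B (magnetic field) has dimensions [I^-1 M T^-2].

Left side: [I^-1 L^2 M T^-3]
Right side: [I^-1 L M T^-2]

The two sides have different dimensions, so the equation is NOT dimensionally consistent.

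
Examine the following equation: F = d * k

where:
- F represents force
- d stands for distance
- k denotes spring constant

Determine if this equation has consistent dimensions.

Yes

F (force) has dimensions [L M T^-2].
d (distance) has dimensions [L].
k (spring constant) has dimensions [M T^-2].

Left side: [L M T^-2]
Right side: [L M T^-2]

Both sides have the same dimensions, so the equation is dimensionally consistent.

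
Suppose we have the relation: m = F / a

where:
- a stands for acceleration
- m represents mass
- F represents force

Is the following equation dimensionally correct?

Yes

a (acceleration) has dimensions [L T^-2].
m (mass) has dimensions [M].
F (force) has dimensions [L M T^-2].

Left side: [M]
Right side: [M]

Both sides have the same dimensions, so the equation is dimensionally consistent.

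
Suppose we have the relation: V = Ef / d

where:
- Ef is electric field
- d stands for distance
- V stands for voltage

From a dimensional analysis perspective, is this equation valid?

No

Ef (electric field) has dimensions [I^-1 L M T^-3].
d (distance) has dimensions [L].
V (voltage) has dimensions [I^-1 L^2 M T^-3].

Left side: [I^-1 L^2 M T^-3]
Right side: [I^-1 M T^-3]

The two sides have different dimensions, so the equation is NOT dimensionally consistent.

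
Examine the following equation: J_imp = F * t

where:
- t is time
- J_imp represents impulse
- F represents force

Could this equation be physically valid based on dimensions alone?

Yes

t (time) has dimensions [T].
J_imp (impulse) has dimensions [L M T^-1].
F (force) has dimensions [L M T^-2].

Left side: [L M T^-1]
Right side: [L M T^-1]

Both sides have the same dimensions, so the equation is dimensionally consistent.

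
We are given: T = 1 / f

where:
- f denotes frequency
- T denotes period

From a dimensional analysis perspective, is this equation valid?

Yes

f (frequency) has dimensions [T^-1].
T (period) has dimensions [T].

Left side: [T]
Right side: [T]

Both sides have the same dimensions, so the equation is dimensionally consistent.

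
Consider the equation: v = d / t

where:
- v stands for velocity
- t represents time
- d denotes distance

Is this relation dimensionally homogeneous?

Yes

v (velocity) has dimensions [L T^-1].
t (time) has dimensions [T].
d (distance) has dimensions [L].

Left side: [L T^-1]
Right side: [L T^-1]

Both sides have the same dimensions, so the equation is dimensionally consistent.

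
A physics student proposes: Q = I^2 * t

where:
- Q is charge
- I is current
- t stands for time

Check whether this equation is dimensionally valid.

No

Q (charge) has dimensions [I T].
I (current) has dimensions [I].
t (time) has dimensions [T].

Left side: [I T]
Right side: [I^2 T]

The two sides have different dimensions, so the equation is NOT dimensionally consistent.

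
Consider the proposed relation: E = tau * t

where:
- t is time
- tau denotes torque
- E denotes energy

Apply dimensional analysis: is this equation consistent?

No

t (time) has dimensions [T].
tau (torque) has dimensions [L^2 M T^-2].
E (energy) has dimensions [L^2 M T^-2].

Left side: [L^2 M T^-2]
Right side: [L^2 M T^-1]

The two sides have different dimensions, so the equation is NOT dimensionally consistent.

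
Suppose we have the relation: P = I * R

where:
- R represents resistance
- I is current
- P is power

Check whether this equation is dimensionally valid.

No

R (resistance) has dimensions [I^-2 L^2 M T^-3].
I (current) has dimensions [I].
P (power) has dimensions [L^2 M T^-3].

Left side: [L^2 M T^-3]
Right side: [I^-1 L^2 M T^-3]

The two sides have different dimensions, so the equation is NOT dimensionally consistent.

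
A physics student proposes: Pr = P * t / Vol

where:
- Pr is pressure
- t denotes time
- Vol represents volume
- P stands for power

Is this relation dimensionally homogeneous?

Yes

Pr (pressure) has dimensions [L^-1 M T^-2].
t (time) has dimensions [T].
Vol (volume) has dimensions [L^3].
P (power) has dimensions [L^2 M T^-3].

Left side: [L^-1 M T^-2]
Right side: [L^-1 M T^-2]

Both sides have the same dimensions, so the equation is dimensionally consistent.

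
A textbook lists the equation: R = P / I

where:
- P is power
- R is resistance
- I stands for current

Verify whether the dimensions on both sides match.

No

P (power) has dimensions [L^2 M T^-3].
R (resistance) has dimensions [I^-2 L^2 M T^-3].
I (current) has dimensions [I].

Left side: [I^-2 L^2 M T^-3]
Right side: [I^-1 L^2 M T^-3]

The two sides have different dimensions, so the equation is NOT dimensionally consistent.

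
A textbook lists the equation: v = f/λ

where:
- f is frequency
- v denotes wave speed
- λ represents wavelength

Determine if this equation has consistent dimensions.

No

f (frequency) has dimensions [T^-1].
v (wave speed) has dimensions [L T^-1].
λ (wavelength) has dimensions [L].

Left side: [L T^-1]
Right side: [L^-1 T^-1]

The two sides have different dimensions, so the equation is NOT dimensionally consistent.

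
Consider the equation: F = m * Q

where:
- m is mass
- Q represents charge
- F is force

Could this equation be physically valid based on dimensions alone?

No

m (mass) has dimensions [M].
Q (charge) has dimensions [I T].
F (force) has dimensions [L M T^-2].

Left side: [L M T^-2]
Right side: [I M T]

The two sides have different dimensions, so the equation is NOT dimensionally consistent.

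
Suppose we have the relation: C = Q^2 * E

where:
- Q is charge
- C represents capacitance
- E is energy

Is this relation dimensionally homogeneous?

No

Q (charge) has dimensions [I T].
C (capacitance) has dimensions [I^2 L^-2 M^-1 T^4].
E (energy) has dimensions [L^2 M T^-2].

Left side: [I^2 L^-2 M^-1 T^4]
Right side: [I^2 L^2 M]

The two sides have different dimensions, so the equation is NOT dimensionally consistent.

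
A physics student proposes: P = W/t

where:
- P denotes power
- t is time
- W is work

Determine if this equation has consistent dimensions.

Yes

P (power) has dimensions [L^2 M T^-3].
t (time) has dimensions [T].
W (work) has dimensions [L^2 M T^-2].

Left side: [L^2 M T^-3]
Right side: [L^2 M T^-3]

Both sides have the same dimensions, so the equation is dimensionally consistent.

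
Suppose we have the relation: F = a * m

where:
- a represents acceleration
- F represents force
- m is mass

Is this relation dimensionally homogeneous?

Yes

a (acceleration) has dimensions [L T^-2].
F (force) has dimensions [L M T^-2].
m (mass) has dimensions [M].

Left side: [L M T^-2]
Right side: [L M T^-2]

Both sides have the same dimensions, so the equation is dimensionally consistent.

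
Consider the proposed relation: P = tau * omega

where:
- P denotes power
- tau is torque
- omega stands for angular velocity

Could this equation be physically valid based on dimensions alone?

Yes

P (power) has dimensions [L^2 M T^-3].
tau (torque) has dimensions [L^2 M T^-2].
omega (angular velocity) has dimensions [T^-1].

Left side: [L^2 M T^-3]
Right side: [L^2 M T^-3]

Both sides have the same dimensions, so the equation is dimensionally consistent.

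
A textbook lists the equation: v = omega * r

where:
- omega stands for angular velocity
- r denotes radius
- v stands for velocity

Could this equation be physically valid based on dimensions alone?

Yes

omega (angular velocity) has dimensions [T^-1].
r (radius) has dimensions [L].
v (velocity) has dimensions [L T^-1].

Left side: [L T^-1]
Right side: [L T^-1]

Both sides have the same dimensions, so the equation is dimensionally consistent.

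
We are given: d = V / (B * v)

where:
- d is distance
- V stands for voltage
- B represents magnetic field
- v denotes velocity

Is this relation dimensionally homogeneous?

Yes

d (distance) has dimensions [L].
V (voltage) has dimensions [I^-1 L^2 M T^-3].
B (magnetic field) has dimensions [I^-1 M T^-2].
v (velocity) has dimensions [L T^-1].

Left side: [L]
Right side: [L]

Both sides have the same dimensions, so the equation is dimensionally consistent.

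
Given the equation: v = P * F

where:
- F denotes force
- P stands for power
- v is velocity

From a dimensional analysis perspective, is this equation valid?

No

F (force) has dimensions [L M T^-2].
P (power) has dimensions [L^2 M T^-3].
v (velocity) has dimensions [L T^-1].

Left side: [L T^-1]
Right side: [L^3 M^2 T^-5]

The two sides have different dimensions, so the equation is NOT dimensionally consistent.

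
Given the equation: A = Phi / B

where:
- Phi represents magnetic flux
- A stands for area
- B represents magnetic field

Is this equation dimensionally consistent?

Yes

Phi (magnetic flux) has dimensions [I^-1 L^2 M T^-2].
A (area) has dimensions [L^2].
B (magnetic field) has dimensions [I^-1 M T^-2].

Left side: [L^2]
Right side: [L^2]

Both sides have the same dimensions, so the equation is dimensionally consistent.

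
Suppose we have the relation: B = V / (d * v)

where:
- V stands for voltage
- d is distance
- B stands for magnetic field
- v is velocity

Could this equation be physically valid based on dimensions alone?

Yes

V (voltage) has dimensions [I^-1 L^2 M T^-3].
d (distance) has dimensions [L].
B (magnetic field) has dimensions [I^-1 M T^-2].
v (velocity) has dimensions [L T^-1].

Left side: [I^-1 M T^-2]
Right side: [I^-1 M T^-2]

Both sides have the same dimensions, so the equation is dimensionally consistent.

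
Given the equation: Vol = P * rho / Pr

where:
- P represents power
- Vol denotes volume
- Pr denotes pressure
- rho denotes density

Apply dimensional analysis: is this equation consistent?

No

P (power) has dimensions [L^2 M T^-3].
Vol (volume) has dimensions [L^3].
Pr (pressure) has dimensions [L^-1 M T^-2].
rho (density) has dimensions [L^-3 M].

Left side: [L^3]
Right side: [M T^-1]

The two sides have different dimensions, so the equation is NOT dimensionally consistent.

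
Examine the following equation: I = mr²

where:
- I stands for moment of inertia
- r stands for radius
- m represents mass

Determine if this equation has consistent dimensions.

Yes

I (moment of inertia) has dimensions [L^2 M].
r (radius) has dimensions [L].
m (mass) has dimensions [M].

Left side: [L^2 M]
Right side: [L^2 M]

Both sides have the same dimensions, so the equation is dimensionally consistent.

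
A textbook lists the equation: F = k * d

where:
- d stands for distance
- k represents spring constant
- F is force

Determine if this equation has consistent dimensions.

Yes

d (distance) has dimensions [L].
k (spring constant) has dimensions [M T^-2].
F (force) has dimensions [L M T^-2].

Left side: [L M T^-2]
Right side: [L M T^-2]

Both sides have the same dimensions, so the equation is dimensionally consistent.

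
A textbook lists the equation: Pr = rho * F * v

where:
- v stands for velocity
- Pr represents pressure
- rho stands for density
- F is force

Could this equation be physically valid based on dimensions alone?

No

v (velocity) has dimensions [L T^-1].
Pr (pressure) has dimensions [L^-1 M T^-2].
rho (density) has dimensions [L^-3 M].
F (force) has dimensions [L M T^-2].

Left side: [L^-1 M T^-2]
Right side: [L^-1 M^2 T^-3]

The two sides have different dimensions, so the equation is NOT dimensionally consistent.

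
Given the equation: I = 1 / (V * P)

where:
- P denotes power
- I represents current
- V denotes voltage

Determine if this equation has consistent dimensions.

No

P (power) has dimensions [L^2 M T^-3].
I (current) has dimensions [I].
V (voltage) has dimensions [I^-1 L^2 M T^-3].

Left side: [I]
Right side: [I L^-4 M^-2 T^6]

The two sides have different dimensions, so the equation is NOT dimensionally consistent.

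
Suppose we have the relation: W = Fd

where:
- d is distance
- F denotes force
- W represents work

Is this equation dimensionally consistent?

Yes

d (distance) has dimensions [L].
F (force) has dimensions [L M T^-2].
W (work) has dimensions [L^2 M T^-2].

Left side: [L^2 M T^-2]
Right side: [L^2 M T^-2]

Both sides have the same dimensions, so the equation is dimensionally consistent.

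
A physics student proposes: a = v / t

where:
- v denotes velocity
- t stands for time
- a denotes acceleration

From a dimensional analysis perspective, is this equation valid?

Yes

v (velocity) has dimensions [L T^-1].
t (time) has dimensions [T].
a (acceleration) has dimensions [L T^-2].

Left side: [L T^-2]
Right side: [L T^-2]

Both sides have the same dimensions, so the equation is dimensionally consistent.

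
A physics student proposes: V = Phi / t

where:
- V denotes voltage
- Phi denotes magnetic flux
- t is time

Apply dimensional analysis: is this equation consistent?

Yes

V (voltage) has dimensions [I^-1 L^2 M T^-3].
Phi (magnetic flux) has dimensions [I^-1 L^2 M T^-2].
t (time) has dimensions [T].

Left side: [I^-1 L^2 M T^-3]
Right side: [I^-1 L^2 M T^-3]

Both sides have the same dimensions, so the equation is dimensionally consistent.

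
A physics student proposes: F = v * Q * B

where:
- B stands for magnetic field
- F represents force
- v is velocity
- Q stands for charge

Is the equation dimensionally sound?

Yes

B (magnetic field) has dimensions [I^-1 M T^-2].
F (force) has dimensions [L M T^-2].
v (velocity) has dimensions [L T^-1].
Q (charge) has dimensions [I T].

Left side: [L M T^-2]
Right side: [L M T^-2]

Both sides have the same dimensions, so the equation is dimensionally consistent.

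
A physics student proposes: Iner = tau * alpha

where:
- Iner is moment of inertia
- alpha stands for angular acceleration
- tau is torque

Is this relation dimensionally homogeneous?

No

Iner (moment of inertia) has dimensions [L^2 M].
alpha (angular acceleration) has dimensions [T^-2].
tau (torque) has dimensions [L^2 M T^-2].

Left side: [L^2 M]
Right side: [L^2 M T^-4]

The two sides have different dimensions, so the equation is NOT dimensionally consistent.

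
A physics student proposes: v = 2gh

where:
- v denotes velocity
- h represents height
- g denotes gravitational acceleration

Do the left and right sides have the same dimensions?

No

v (velocity) has dimensions [L T^-1].
h (height) has dimensions [L].
g (gravitational acceleration) has dimensions [L T^-2].

Left side: [L T^-1]
Right side: [L^2 T^-2]

The two sides have different dimensions, so the equation is NOT dimensionally consistent.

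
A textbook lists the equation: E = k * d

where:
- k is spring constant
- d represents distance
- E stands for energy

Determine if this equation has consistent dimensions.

No

k (spring constant) has dimensions [M T^-2].
d (distance) has dimensions [L].
E (energy) has dimensions [L^2 M T^-2].

Left side: [L^2 M T^-2]
Right side: [L M T^-2]

The two sides have different dimensions, so the equation is NOT dimensionally consistent.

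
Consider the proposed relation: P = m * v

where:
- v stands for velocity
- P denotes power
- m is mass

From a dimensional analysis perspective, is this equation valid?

No

v (velocity) has dimensions [L T^-1].
P (power) has dimensions [L^2 M T^-3].
m (mass) has dimensions [M].

Left side: [L^2 M T^-3]
Right side: [L M T^-1]

The two sides have different dimensions, so the equation is NOT dimensionally consistent.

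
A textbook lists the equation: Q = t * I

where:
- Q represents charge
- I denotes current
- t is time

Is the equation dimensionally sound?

Yes

Q (charge) has dimensions [I T].
I (current) has dimensions [I].
t (time) has dimensions [T].

Left side: [I T]
Right side: [I T]

Both sides have the same dimensions, so the equation is dimensionally consistent.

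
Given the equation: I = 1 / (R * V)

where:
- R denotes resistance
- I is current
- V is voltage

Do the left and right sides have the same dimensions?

No

R (resistance) has dimensions [I^-2 L^2 M T^-3].
I (current) has dimensions [I].
V (voltage) has dimensions [I^-1 L^2 M T^-3].

Left side: [I]
Right side: [I^3 L^-4 M^-2 T^6]

The two sides have different dimensions, so the equation is NOT dimensionally consistent.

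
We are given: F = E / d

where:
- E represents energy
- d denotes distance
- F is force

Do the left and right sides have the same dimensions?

Yes

E (energy) has dimensions [L^2 M T^-2].
d (distance) has dimensions [L].
F (force) has dimensions [L M T^-2].

Left side: [L M T^-2]
Right side: [L M T^-2]

Both sides have the same dimensions, so the equation is dimensionally consistent.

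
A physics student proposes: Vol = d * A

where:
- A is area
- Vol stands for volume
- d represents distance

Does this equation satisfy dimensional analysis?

Yes

A (area) has dimensions [L^2].
Vol (volume) has dimensions [L^3].
d (distance) has dimensions [L].

Left side: [L^3]
Right side: [L^3]

Both sides have the same dimensions, so the equation is dimensionally consistent.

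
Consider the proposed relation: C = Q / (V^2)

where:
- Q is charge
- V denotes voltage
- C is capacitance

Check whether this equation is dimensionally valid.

No

Q (charge) has dimensions [I T].
V (voltage) has dimensions [I^-1 L^2 M T^-3].
C (capacitance) has dimensions [I^2 L^-2 M^-1 T^4].

Left side: [I^2 L^-2 M^-1 T^4]
Right side: [I^3 L^-4 M^-2 T^7]

The two sides have different dimensions, so the equation is NOT dimensionally consistent.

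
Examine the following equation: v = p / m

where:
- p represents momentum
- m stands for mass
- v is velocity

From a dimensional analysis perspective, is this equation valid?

Yes

p (momentum) has dimensions [L M T^-1].
m (mass) has dimensions [M].
v (velocity) has dimensions [L T^-1].

Left side: [L T^-1]
Right side: [L T^-1]

Both sides have the same dimensions, so the equation is dimensionally consistent.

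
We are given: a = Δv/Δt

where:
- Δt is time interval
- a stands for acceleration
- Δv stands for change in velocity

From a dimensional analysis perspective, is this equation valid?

Yes

Δt (time interval) has dimensions [T].
a (acceleration) has dimensions [L T^-2].
Δv (change in velocity) has dimensions [L T^-1].

Left side: [L T^-2]
Right side: [L T^-2]

Both sides have the same dimensions, so the equation is dimensionally consistent.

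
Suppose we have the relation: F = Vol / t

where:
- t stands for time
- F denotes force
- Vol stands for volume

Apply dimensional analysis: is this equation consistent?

No

t (time) has dimensions [T].
F (force) has dimensions [L M T^-2].
Vol (volume) has dimensions [L^3].

Left side: [L M T^-2]
Right side: [L^3 T^-1]

The two sides have different dimensions, so the equation is NOT dimensionally consistent.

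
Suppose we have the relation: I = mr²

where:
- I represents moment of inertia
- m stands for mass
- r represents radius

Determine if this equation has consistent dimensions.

Yes

I (moment of inertia) has dimensions [L^2 M].
m (mass) has dimensions [M].
r (radius) has dimensions [L].

Left side: [L^2 M]
Right side: [L^2 M]

Both sides have the same dimensions, so the equation is dimensionally consistent.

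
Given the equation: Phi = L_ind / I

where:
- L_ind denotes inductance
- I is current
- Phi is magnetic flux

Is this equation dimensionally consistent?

No

L_ind (inductance) has dimensions [I^-2 L^2 M T^-2].
I (current) has dimensions [I].
Phi (magnetic flux) has dimensions [I^-1 L^2 M T^-2].

Left side: [I^-1 L^2 M T^-2]
Right side: [I^-3 L^2 M T^-2]

The two sides have different dimensions, so the equation is NOT dimensionally consistent.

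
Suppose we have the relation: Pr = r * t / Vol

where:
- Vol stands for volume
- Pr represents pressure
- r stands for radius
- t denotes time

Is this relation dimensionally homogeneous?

No

Vol (volume) has dimensions [L^3].
Pr (pressure) has dimensions [L^-1 M T^-2].
r (radius) has dimensions [L].
t (time) has dimensions [T].

Left side: [L^-1 M T^-2]
Right side: [L^-2 T]

The two sides have different dimensions, so the equation is NOT dimensionally consistent.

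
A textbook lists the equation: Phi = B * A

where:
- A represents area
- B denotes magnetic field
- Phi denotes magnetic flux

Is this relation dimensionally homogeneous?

Yes

A (area) has dimensions [L^2].
B (magnetic field) has dimensions [I^-1 M T^-2].
Phi (magnetic flux) has dimensions [I^-1 L^2 M T^-2].

Left side: [I^-1 L^2 M T^-2]
Right side: [I^-1 L^2 M T^-2]

Both sides have the same dimensions, so the equation is dimensionally consistent.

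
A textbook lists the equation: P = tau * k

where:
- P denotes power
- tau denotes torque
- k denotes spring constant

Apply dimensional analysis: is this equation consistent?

No

P (power) has dimensions [L^2 M T^-3].
tau (torque) has dimensions [L^2 M T^-2].
k (spring constant) has dimensions [M T^-2].

Left side: [L^2 M T^-3]
Right side: [L^2 M^2 T^-4]

The two sides have different dimensions, so the equation is NOT dimensionally consistent.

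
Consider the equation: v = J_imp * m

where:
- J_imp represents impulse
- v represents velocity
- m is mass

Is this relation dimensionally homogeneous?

No

J_imp (impulse) has dimensions [L M T^-1].
v (velocity) has dimensions [L T^-1].
m (mass) has dimensions [M].

Left side: [L T^-1]
Right side: [L M^2 T^-1]

The two sides have different dimensions, so the equation is NOT dimensionally consistent.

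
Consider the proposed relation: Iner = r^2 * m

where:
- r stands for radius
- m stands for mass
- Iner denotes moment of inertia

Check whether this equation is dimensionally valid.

Yes

r (radius) has dimensions [L].
m (mass) has dimensions [M].
Iner (moment of inertia) has dimensions [L^2 M].

Left side: [L^2 M]
Right side: [L^2 M]

Both sides have the same dimensions, so the equation is dimensionally consistent.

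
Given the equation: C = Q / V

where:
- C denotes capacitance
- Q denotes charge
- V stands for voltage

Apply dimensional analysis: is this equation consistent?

Yes

C (capacitance) has dimensions [I^2 L^-2 M^-1 T^4].
Q (charge) has dimensions [I T].
V (voltage) has dimensions [I^-1 L^2 M T^-3].

Left side: [I^2 L^-2 M^-1 T^4]
Right side: [I^2 L^-2 M^-1 T^4]

Both sides have the same dimensions, so the equation is dimensionally consistent.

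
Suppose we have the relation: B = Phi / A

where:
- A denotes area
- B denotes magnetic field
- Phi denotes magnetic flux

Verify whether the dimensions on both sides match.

Yes

A (area) has dimensions [L^2].
B (magnetic field) has dimensions [I^-1 M T^-2].
Phi (magnetic flux) has dimensions [I^-1 L^2 M T^-2].

Left side: [I^-1 M T^-2]
Right side: [I^-1 M T^-2]

Both sides have the same dimensions, so the equation is dimensionally consistent.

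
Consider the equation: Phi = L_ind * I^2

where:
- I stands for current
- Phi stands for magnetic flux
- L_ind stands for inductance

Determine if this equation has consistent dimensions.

No

I (current) has dimensions [I].
Phi (magnetic flux) has dimensions [I^-1 L^2 M T^-2].
L_ind (inductance) has dimensions [I^-2 L^2 M T^-2].

Left side: [I^-1 L^2 M T^-2]
Right side: [L^2 M T^-2]

The two sides have different dimensions, so the equation is NOT dimensionally consistent.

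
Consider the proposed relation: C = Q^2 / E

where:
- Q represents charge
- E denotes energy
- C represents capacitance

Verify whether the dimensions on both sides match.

Yes

Q (charge) has dimensions [I T].
E (energy) has dimensions [L^2 M T^-2].
C (capacitance) has dimensions [I^2 L^-2 M^-1 T^4].

Left side: [I^2 L^-2 M^-1 T^4]
Right side: [I^2 L^-2 M^-1 T^4]

Both sides have the same dimensions, so the equation is dimensionally consistent.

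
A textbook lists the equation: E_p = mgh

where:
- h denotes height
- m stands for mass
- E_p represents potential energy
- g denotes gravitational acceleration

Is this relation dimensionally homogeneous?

Yes

h (height) has dimensions [L].
m (mass) has dimensions [M].
E_p (potential energy) has dimensions [L^2 M T^-2].
g (gravitational acceleration) has dimensions [L T^-2].

Left side: [L^2 M T^-2]
Right side: [L^2 M T^-2]

Both sides have the same dimensions, so the equation is dimensionally consistent.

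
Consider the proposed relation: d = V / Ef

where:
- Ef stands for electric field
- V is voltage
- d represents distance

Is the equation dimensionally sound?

Yes

Ef (electric field) has dimensions [I^-1 L M T^-3].
V (voltage) has dimensions [I^-1 L^2 M T^-3].
d (distance) has dimensions [L].

Left side: [L]
Right side: [L]

Both sides have the same dimensions, so the equation is dimensionally consistent.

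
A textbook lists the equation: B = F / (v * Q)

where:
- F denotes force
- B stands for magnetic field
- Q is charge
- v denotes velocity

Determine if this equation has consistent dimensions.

Yes

F (force) has dimensions [L M T^-2].
B (magnetic field) has dimensions [I^-1 M T^-2].
Q (charge) has dimensions [I T].
v (velocity) has dimensions [L T^-1].

Left side: [I^-1 M T^-2]
Right side: [I^-1 M T^-2]

Both sides have the same dimensions, so the equation is dimensionally consistent.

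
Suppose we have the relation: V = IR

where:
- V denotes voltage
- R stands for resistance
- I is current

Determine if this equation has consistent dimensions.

Yes

V (voltage) has dimensions [I^-1 L^2 M T^-3].
R (resistance) has dimensions [I^-2 L^2 M T^-3].
I (current) has dimensions [I].

Left side: [I^-1 L^2 M T^-3]
Right side: [I^-1 L^2 M T^-3]

Both sides have the same dimensions, so the equation is dimensionally consistent.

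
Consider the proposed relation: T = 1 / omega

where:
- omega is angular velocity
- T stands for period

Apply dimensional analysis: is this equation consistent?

Yes

omega (angular velocity) has dimensions [T^-1].
T (period) has dimensions [T].

Left side: [T]
Right side: [T]

Both sides have the same dimensions, so the equation is dimensionally consistent.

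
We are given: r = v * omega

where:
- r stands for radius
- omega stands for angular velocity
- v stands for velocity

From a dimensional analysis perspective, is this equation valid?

No

r (radius) has dimensions [L].
omega (angular velocity) has dimensions [T^-1].
v (velocity) has dimensions [L T^-1].

Left side: [L]
Right side: [L T^-2]

The two sides have different dimensions, so the equation is NOT dimensionally consistent.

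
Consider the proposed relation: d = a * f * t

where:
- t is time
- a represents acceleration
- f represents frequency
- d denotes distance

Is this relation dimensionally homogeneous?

No

t (time) has dimensions [T].
a (acceleration) has dimensions [L T^-2].
f (frequency) has dimensions [T^-1].
d (distance) has dimensions [L].

Left side: [L]
Right side: [L T^-2]

The two sides have different dimensions, so the equation is NOT dimensionally consistent.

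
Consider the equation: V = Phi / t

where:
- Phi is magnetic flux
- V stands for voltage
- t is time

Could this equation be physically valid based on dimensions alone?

Yes

Phi (magnetic flux) has dimensions [I^-1 L^2 M T^-2].
V (voltage) has dimensions [I^-1 L^2 M T^-3].
t (time) has dimensions [T].

Left side: [I^-1 L^2 M T^-3]
Right side: [I^-1 L^2 M T^-3]

Both sides have the same dimensions, so the equation is dimensionally consistent.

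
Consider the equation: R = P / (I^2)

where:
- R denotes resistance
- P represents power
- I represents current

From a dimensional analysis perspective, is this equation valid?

Yes

R (resistance) has dimensions [I^-2 L^2 M T^-3].
P (power) has dimensions [L^2 M T^-3].
I (current) has dimensions [I].

Left side: [I^-2 L^2 M T^-3]
Right side: [I^-2 L^2 M T^-3]

Both sides have the same dimensions, so the equation is dimensionally consistent.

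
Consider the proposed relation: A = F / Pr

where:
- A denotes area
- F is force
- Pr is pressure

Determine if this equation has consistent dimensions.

Yes

A (area) has dimensions [L^2].
F (force) has dimensions [L M T^-2].
Pr (pressure) has dimensions [L^-1 M T^-2].

Left side: [L^2]
Right side: [L^2]

Both sides have the same dimensions, so the equation is dimensionally consistent.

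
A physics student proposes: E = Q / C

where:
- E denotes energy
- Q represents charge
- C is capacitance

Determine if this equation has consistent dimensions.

No

E (energy) has dimensions [L^2 M T^-2].
Q (charge) has dimensions [I T].
C (capacitance) has dimensions [I^2 L^-2 M^-1 T^4].

Left side: [L^2 M T^-2]
Right side: [I^-1 L^2 M T^-3]

The two sides have different dimensions, so the equation is NOT dimensionally consistent.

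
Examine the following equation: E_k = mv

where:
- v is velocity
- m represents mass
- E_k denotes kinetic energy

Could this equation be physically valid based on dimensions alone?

No

v (velocity) has dimensions [L T^-1].
m (mass) has dimensions [M].
E_k (kinetic energy) has dimensions [L^2 M T^-2].

Left side: [L^2 M T^-2]
Right side: [L M T^-1]

The two sides have different dimensions, so the equation is NOT dimensionally consistent.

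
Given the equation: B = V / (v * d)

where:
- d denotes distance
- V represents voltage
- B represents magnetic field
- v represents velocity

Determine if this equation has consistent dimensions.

Yes

d (distance) has dimensions [L].
V (voltage) has dimensions [I^-1 L^2 M T^-3].
B (magnetic field) has dimensions [I^-1 M T^-2].
v (velocity) has dimensions [L T^-1].

Left side: [I^-1 M T^-2]
Right side: [I^-1 M T^-2]

Both sides have the same dimensions, so the equation is dimensionally consistent.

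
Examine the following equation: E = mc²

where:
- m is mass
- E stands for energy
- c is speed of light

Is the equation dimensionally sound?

Yes

m (mass) has dimensions [M].
E (energy) has dimensions [L^2 M T^-2].
c (speed of light) has dimensions [L T^-1].

Left side: [L^2 M T^-2]
Right side: [L^2 M T^-2]

Both sides have the same dimensions, so the equation is dimensionally consistent.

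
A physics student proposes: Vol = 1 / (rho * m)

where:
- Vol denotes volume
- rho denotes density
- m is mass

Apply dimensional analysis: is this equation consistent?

No

Vol (volume) has dimensions [L^3].
rho (density) has dimensions [L^-3 M].
m (mass) has dimensions [M].

Left side: [L^3]
Right side: [L^3 M^-2]

The two sides have different dimensions, so the equation is NOT dimensionally consistent.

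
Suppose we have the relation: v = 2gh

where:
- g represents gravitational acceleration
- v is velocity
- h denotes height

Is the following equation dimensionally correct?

No

g (gravitational acceleration) has dimensions [L T^-2].
v (velocity) has dimensions [L T^-1].
h (height) has dimensions [L].

Left side: [L T^-1]
Right side: [L^2 T^-2]

The two sides have different dimensions, so the equation is NOT dimensionally consistent.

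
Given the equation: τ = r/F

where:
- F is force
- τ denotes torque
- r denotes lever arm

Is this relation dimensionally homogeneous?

No

F (force) has dimensions [L M T^-2].
τ (torque) has dimensions [L^2 M T^-2].
r (lever arm) has dimensions [L].

Left side: [L^2 M T^-2]
Right side: [M^-1 T^2]

The two sides have different dimensions, so the equation is NOT dimensionally consistent.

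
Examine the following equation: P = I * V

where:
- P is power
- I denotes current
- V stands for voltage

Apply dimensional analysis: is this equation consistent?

Yes

P (power) has dimensions [L^2 M T^-3].
I (current) has dimensions [I].
V (voltage) has dimensions [I^-1 L^2 M T^-3].

Left side: [L^2 M T^-3]
Right side: [L^2 M T^-3]

Both sides have the same dimensions, so the equation is dimensionally consistent.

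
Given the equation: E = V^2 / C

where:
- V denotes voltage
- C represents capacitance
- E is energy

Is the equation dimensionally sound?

No

V (voltage) has dimensions [I^-1 L^2 M T^-3].
C (capacitance) has dimensions [I^2 L^-2 M^-1 T^4].
E (energy) has dimensions [L^2 M T^-2].

Left side: [L^2 M T^-2]
Right side: [I^-4 L^6 M^3 T^-10]

The two sides have different dimensions, so the equation is NOT dimensionally consistent.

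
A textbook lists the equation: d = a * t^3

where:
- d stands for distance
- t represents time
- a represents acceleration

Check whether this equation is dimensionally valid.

No

d (distance) has dimensions [L].
t (time) has dimensions [T].
a (acceleration) has dimensions [L T^-2].

Left side: [L]
Right side: [L T]

The two sides have different dimensions, so the equation is NOT dimensionally consistent.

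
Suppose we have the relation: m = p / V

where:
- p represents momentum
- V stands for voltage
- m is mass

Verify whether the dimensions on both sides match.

No

p (momentum) has dimensions [L M T^-1].
V (voltage) has dimensions [I^-1 L^2 M T^-3].
m (mass) has dimensions [M].

Left side: [M]
Right side: [I L^-1 T^2]

The two sides have different dimensions, so the equation is NOT dimensionally consistent.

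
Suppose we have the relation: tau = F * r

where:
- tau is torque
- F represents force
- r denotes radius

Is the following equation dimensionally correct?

Yes

tau (torque) has dimensions [L^2 M T^-2].
F (force) has dimensions [L M T^-2].
r (radius) has dimensions [L].

Left side: [L^2 M T^-2]
Right side: [L^2 M T^-2]

Both sides have the same dimensions, so the equation is dimensionally consistent.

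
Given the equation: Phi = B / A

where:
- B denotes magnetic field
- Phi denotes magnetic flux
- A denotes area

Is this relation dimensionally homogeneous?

No

B (magnetic field) has dimensions [I^-1 M T^-2].
Phi (magnetic flux) has dimensions [I^-1 L^2 M T^-2].
A (area) has dimensions [L^2].

Left side: [I^-1 L^2 M T^-2]
Right side: [I^-1 L^-2 M T^-2]

The two sides have different dimensions, so the equation is NOT dimensionally consistent.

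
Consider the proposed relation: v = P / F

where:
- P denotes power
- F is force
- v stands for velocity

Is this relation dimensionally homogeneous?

Yes

P (power) has dimensions [L^2 M T^-3].
F (force) has dimensions [L M T^-2].
v (velocity) has dimensions [L T^-1].

Left side: [L T^-1]
Right side: [L T^-1]

Both sides have the same dimensions, so the equation is dimensionally consistent.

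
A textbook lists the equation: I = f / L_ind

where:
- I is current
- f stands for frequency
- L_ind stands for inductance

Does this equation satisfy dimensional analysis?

No

I (current) has dimensions [I].
f (frequency) has dimensions [T^-1].
L_ind (inductance) has dimensions [I^-2 L^2 M T^-2].

Left side: [I]
Right side: [I^2 L^-2 M^-1 T]

The two sides have different dimensions, so the equation is NOT dimensionally consistent.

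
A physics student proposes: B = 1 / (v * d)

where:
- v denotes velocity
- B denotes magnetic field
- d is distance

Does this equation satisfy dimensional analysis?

No

v (velocity) has dimensions [L T^-1].
B (magnetic field) has dimensions [I^-1 M T^-2].
d (distance) has dimensions [L].

Left side: [I^-1 M T^-2]
Right side: [L^-2 T]

The two sides have different dimensions, so the equation is NOT dimensionally consistent.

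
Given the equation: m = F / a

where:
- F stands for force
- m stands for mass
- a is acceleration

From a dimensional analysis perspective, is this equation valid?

Yes

F (force) has dimensions [L M T^-2].
m (mass) has dimensions [M].
a (acceleration) has dimensions [L T^-2].

Left side: [M]
Right side: [M]

Both sides have the same dimensions, so the equation is dimensionally consistent.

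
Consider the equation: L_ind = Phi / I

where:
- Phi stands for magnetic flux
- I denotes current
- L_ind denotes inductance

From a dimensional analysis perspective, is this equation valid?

Yes

Phi (magnetic flux) has dimensions [I^-1 L^2 M T^-2].
I (current) has dimensions [I].
L_ind (inductance) has dimensions [I^-2 L^2 M T^-2].

Left side: [I^-2 L^2 M T^-2]
Right side: [I^-2 L^2 M T^-2]

Both sides have the same dimensions, so the equation is dimensionally consistent.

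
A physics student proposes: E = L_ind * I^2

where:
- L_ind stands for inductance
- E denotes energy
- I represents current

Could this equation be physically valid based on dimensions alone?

Yes

L_ind (inductance) has dimensions [I^-2 L^2 M T^-2].
E (energy) has dimensions [L^2 M T^-2].
I (current) has dimensions [I].

Left side: [L^2 M T^-2]
Right side: [L^2 M T^-2]

Both sides have the same dimensions, so the equation is dimensionally consistent.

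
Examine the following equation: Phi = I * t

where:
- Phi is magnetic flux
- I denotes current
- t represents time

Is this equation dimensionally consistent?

No

Phi (magnetic flux) has dimensions [I^-1 L^2 M T^-2].
I (current) has dimensions [I].
t (time) has dimensions [T].

Left side: [I^-1 L^2 M T^-2]
Right side: [I T]

The two sides have different dimensions, so the equation is NOT dimensionally consistent.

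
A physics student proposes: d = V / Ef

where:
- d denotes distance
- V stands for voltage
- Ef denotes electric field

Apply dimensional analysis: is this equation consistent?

Yes

d (distance) has dimensions [L].
V (voltage) has dimensions [I^-1 L^2 M T^-3].
Ef (electric field) has dimensions [I^-1 L M T^-3].

Left side: [L]
Right side: [L]

Both sides have the same dimensions, so the equation is dimensionally consistent.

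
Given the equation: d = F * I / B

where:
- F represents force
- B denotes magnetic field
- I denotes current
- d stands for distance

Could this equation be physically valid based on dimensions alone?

No

F (force) has dimensions [L M T^-2].
B (magnetic field) has dimensions [I^-1 M T^-2].
I (current) has dimensions [I].
d (distance) has dimensions [L].

Left side: [L]
Right side: [I^2 L]

The two sides have different dimensions, so the equation is NOT dimensionally consistent.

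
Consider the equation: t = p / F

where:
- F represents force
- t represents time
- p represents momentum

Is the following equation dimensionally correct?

Yes

F (force) has dimensions [L M T^-2].
t (time) has dimensions [T].
p (momentum) has dimensions [L M T^-1].

Left side: [T]
Right side: [T]

Both sides have the same dimensions, so the equation is dimensionally consistent.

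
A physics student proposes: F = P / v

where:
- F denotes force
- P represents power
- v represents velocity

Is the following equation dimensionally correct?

Yes

F (force) has dimensions [L M T^-2].
P (power) has dimensions [L^2 M T^-3].
v (velocity) has dimensions [L T^-1].

Left side: [L M T^-2]
Right side: [L M T^-2]

Both sides have the same dimensions, so the equation is dimensionally consistent.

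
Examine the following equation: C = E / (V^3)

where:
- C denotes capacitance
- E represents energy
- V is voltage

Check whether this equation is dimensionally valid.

No

C (capacitance) has dimensions [I^2 L^-2 M^-1 T^4].
E (energy) has dimensions [L^2 M T^-2].
V (voltage) has dimensions [I^-1 L^2 M T^-3].

Left side: [I^2 L^-2 M^-1 T^4]
Right side: [I^3 L^-4 M^-2 T^7]

The two sides have different dimensions, so the equation is NOT dimensionally consistent.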